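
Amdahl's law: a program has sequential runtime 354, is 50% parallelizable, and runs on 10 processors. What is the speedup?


Amdahl's law: T_p = T × ((1-p) + p/N)
= 354 × ((1-0.5) + 0.5/10)
= 354 × (0.50 + 0.0500)
= 354 × 0.5500
= 194.70
Speedup = 354/194.70
= 1.82×


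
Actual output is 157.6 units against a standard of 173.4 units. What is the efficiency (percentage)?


Efficiency = (actual / standard) × 100
= (157.6 / 173.4) × 100
= 90.9%


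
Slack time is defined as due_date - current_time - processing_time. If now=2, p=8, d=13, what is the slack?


Slack = due - current_time - processing
= 13 - 2 - 8
= 3


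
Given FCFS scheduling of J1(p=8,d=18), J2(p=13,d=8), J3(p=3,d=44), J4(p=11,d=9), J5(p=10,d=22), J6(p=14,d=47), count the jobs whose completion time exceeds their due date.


Completion vs due date:
  J1: C=8, d=18 → on time
  J2: C=21, d=8 → TARDY
  J3: C=24, d=44 → on time
  J4: C=35, d=9 → TARDY
  J5: C=45, d=22 → TARDY
  J6: C=59, d=47 → TARDY
Tardy jobs: J2, J4, J5, J6
Count = 4


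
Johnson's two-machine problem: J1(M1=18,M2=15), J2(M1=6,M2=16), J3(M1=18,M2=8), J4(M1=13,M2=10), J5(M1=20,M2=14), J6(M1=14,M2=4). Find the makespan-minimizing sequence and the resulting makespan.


Johnson's rule:
Group 1 (M1≤M2, sort by M1): ['J2']
Group 2 (M1>M2, sort desc M2): ['J1', 'J5', 'J4', 'J3', 'J6']
Sequence: J2 → J1 → J5 → J4 → J3 → J6
Makespan calculation:
  J2: M1 done=6, M2 done=22
  J1: M1 done=24, M2 done=39
  J5: M1 done=44, M2 done=58
  J4: M1 done=57, M2 done=68
  J3: M1 done=75, M2 done=83
  J6: M1 done=89, M2 done=93
= Sequence: J2 → J1 → J5 → J4 → J3 → J6, Makespan: 93


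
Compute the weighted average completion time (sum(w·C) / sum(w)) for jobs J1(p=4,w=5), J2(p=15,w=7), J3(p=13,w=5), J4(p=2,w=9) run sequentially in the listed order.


Completion times:
  J1: C=4, w×C=5×4=20
  J2: C=19, w×C=7×19=133
  J3: C=32, w×C=5×32=160
  J4: C=34, w×C=9×34=306
Sum w×C = 619
Sum w = 26
Weighted avg = 619/26
= 23.81


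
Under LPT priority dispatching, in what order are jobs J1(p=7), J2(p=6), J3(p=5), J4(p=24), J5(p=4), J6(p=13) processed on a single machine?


LPT: sort by longest processing time first
  J4: p=24
  J6: p=13
  J1: p=7
  J2: p=6
  J3: p=5
  J5: p=4
Order: J4 → J6 → J1 → J2 → J3 → J5


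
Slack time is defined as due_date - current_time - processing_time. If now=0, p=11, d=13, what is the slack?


Slack = due - current_time - processing
= 13 - 0 - 11
= 2


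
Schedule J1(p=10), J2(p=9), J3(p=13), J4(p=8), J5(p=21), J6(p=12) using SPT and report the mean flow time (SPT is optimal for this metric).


SPT order: J4 → J2 → J1 → J6 → J3 → J5
Completion times:
  J4: C=8
  J2: C=17
  J1: C=27
  J6: C=39
  J3: C=52
  J5: C=73
Sum = 216, n = 6
Mean flow = 216/6
= 36.00


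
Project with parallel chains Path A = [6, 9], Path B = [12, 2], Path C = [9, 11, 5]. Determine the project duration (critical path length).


Path A: 6 + 9 = 15
Path B: 12 + 2 = 14
Path C: 9 + 11 + 5 = 25
Critical path = longest = max(15, 14, 25)
= 25 (Path C)


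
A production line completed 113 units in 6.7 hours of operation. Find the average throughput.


Throughput = units / time
= 113 / 6.7
= 16.9 units/hour


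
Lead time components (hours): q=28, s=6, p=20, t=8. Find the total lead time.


Lead time = queue + setup + processing + transit
= 28 + 6 + 20 + 8
= 62 hours


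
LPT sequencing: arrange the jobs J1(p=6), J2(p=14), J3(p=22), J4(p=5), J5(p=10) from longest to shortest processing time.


LPT: sort by longest processing time first
  J3: p=22
  J2: p=14
  J5: p=10
  J1: p=6
  J4: p=5
Order: J3 → J2 → J5 → J1 → J4


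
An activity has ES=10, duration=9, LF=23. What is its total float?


EF = ES + duration = 10 + 9 = 19
LS = LF - duration = 23 - 9 = 14
Total Float = LF - EF = 23 - 19
(or LS - ES = 14 - 10)
= 4


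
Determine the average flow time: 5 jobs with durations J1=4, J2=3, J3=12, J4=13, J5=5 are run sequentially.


Completion times:
  J1: completes at 4
  J2: completes at 7
  J3: completes at 19
  J4: completes at 32
  J5: completes at 37
Sum = 99
Average = 99/5
= 19.80


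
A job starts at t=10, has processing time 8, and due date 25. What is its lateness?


Completion = 10 + 8 = 18
Lateness = C - d = 18 - 25
= -7


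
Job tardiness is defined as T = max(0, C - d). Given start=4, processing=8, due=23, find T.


Completion = start + processing = 4 + 8 = 12
Tardiness = max(0, C - d) = max(0, 12 - 23)
= max(0, -11)
= 0


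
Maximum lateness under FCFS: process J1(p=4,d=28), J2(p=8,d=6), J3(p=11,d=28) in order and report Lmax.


Lateness per job (L = C - d):
  J1: C=4, d=28, L=-24
  J2: C=12, d=6, L=6
  J3: C=23, d=28, L=-5
Lmax = max(-24, 6, -5)
= 6


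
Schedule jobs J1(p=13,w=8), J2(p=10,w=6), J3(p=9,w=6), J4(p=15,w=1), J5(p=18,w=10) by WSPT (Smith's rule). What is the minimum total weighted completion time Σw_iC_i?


WSPT order (by p/w): J3 → J1 → J2 → J5 → J4
  J3: C=9, w·C=6×9=54
  J1: C=22, w·C=8×22=176
  J2: C=32, w·C=6×32=192
  J5: C=50, w·C=10×50=500
  J4: C=65, w·C=1×65=65
Σ w·C = 987
= 987


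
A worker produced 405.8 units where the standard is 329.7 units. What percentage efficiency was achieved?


Efficiency = (actual / standard) × 100
= (405.8 / 329.7) × 100
= 123.1%


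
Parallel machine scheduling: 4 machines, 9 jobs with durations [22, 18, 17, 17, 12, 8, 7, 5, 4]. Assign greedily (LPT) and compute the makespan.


Jobs (LPT sorted): [22, 18, 17, 17, 12, 8, 7, 5, 4]
Machines: 4
  J=22 → Machine 1 (load: 0+22=22)
  J=18 → Machine 2 (load: 0+18=18)
  J=17 → Machine 3 (load: 0+17=17)
  J=17 → Machine 4 (load: 0+17=17)
  J=12 → Machine 3 (load: 17+12=29)
  J=8 → Machine 4 (load: 17+8=25)
  J=7 → Machine 2 (load: 18+7=25)
  J=5 → Machine 1 (load: 22+5=27)
  J=4 → Machine 2 (load: 25+4=29)
Machine loads: [27, 29, 29, 25]
Makespan = max = 29 time units


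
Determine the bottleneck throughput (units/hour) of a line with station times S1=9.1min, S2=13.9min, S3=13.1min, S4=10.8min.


Bottleneck = longest station time
Station times: [9.1, 13.9, 13.1, 10.8]
Max = 13.9 min
Rate = 60 / 13.9
= 4.32 units/hour (bottleneck: 13.9min)


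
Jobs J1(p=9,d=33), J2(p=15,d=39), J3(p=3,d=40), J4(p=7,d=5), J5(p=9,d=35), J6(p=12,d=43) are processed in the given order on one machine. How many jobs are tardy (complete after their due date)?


Completion vs due date:
  J1: C=9, d=33 → on time
  J2: C=24, d=39 → on time
  J3: C=27, d=40 → on time
  J4: C=34, d=5 → TARDY
  J5: C=43, d=35 → TARDY
  J6: C=55, d=43 → TARDY
Tardy jobs: J4, J5, J6
Count = 3


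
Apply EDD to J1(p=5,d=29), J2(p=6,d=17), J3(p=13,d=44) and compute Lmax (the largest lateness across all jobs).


EDD order: J2 → J1 → J3
Completion and lateness:
  J2: C=6, d=17, L=6-17=-11
  J1: C=11, d=29, L=11-29=-18
  J3: C=24, d=44, L=24-44=-20
Lmax = max(-11, -18, -20)
= -11


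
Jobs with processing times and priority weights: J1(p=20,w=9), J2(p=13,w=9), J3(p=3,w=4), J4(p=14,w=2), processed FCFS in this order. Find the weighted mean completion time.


Completion times:
  J1: C=20, w×C=9×20=180
  J2: C=33, w×C=9×33=297
  J3: C=36, w×C=4×36=144
  J4: C=50, w×C=2×50=100
Sum w×C = 721
Sum w = 24
Weighted avg = 721/24
= 30.04


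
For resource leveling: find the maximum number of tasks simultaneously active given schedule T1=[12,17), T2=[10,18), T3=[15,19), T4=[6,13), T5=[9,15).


Check each time point for overlaps:
  t=12: 4 tasks active (T1, T2, T4, T5)
Max concurrent = 4


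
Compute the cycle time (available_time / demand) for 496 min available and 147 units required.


Cycle time = available time / demand
= 496 / 147
= 3.37 min/unit


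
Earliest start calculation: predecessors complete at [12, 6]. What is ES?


ES = max of all predecessor completion times
Predecessors: [12, 6]
ES = max(12, 6)
= 12


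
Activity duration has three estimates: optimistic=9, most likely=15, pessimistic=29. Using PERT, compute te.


te = (o + 4m + p) / 6
= (9 + 4×15 + 29) / 6
= (9 + 60 + 29) / 6
= 98 / 6
= 16.33


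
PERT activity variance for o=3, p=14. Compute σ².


σ² = ((p - o) / 6)² = (p - o)² / 36
= (14 - 3)² / 36
= 11² / 36
= 121 / 36
= 3.3611


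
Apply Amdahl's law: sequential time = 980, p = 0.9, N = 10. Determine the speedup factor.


Amdahl's law: T_p = T × ((1-p) + p/N)
= 980 × ((1-0.9) + 0.9/10)
= 980 × (0.10 + 0.0900)
= 980 × 0.1900
= 186.20
Speedup = 980/186.20
= 5.26×


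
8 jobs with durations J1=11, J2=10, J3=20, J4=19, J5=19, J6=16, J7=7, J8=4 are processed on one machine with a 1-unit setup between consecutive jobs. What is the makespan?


Makespan = Σ processing + (n-1) × setup
= (11 + 10 + 20 + 19 + 19 + 16 + 7 + 4) + (8-1)×1
= 106 + 7
= 113 time units


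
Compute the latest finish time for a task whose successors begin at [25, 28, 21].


LF = min of all successor start times
Successors start at: [25, 28, 21]
LF = min(25, 28, 21)
= 21


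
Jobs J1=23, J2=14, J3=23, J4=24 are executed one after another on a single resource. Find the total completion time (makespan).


Sequential makespan: sum all processing times
= 23 + 14 + 23 + 24
= 84 time units


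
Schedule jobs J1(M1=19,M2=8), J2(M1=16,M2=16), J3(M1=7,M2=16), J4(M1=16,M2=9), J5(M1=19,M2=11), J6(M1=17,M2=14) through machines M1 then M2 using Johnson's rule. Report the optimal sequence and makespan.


Johnson's rule:
Group 1 (M1≤M2, sort by M1): ['J3', 'J2']
Group 2 (M1>M2, sort desc M2): ['J6', 'J5', 'J4', 'J1']
Sequence: J3 → J2 → J6 → J5 → J4 → J1
Makespan calculation:
  J3: M1 done=7, M2 done=23
  J2: M1 done=23, M2 done=39
  J6: M1 done=40, M2 done=54
  J5: M1 done=59, M2 done=70
  J4: M1 done=75, M2 done=84
  J1: M1 done=94, M2 done=102
= Sequence: J3 → J2 → J6 → J5 → J4 → J1, Makespan: 102


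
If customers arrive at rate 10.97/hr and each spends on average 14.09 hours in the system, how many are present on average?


Little's law: L = λ × W
= 10.97 × 14.09
= 154.57


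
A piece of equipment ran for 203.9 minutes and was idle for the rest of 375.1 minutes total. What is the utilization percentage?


Utilization = busy / total × 100
= 203.9 / 375.1 × 100
= 54.4%


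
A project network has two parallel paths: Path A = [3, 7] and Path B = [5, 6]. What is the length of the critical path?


Path A: 3 + 7 = 10
Path B: 5 + 6 = 11
Critical path = longest = max(10, 11)
= 11 (Path B)


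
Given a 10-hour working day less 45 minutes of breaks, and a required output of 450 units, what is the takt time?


Available = 10×60 - 45 = 555 min
Takt time = 555 / 450
= 1.23 min/unit


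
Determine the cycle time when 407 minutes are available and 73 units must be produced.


Cycle time = available time / demand
= 407 / 73
= 5.58 min/unit


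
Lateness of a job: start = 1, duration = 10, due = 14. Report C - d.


Completion = 1 + 10 = 11
Lateness = C - d = 11 - 14
= -3


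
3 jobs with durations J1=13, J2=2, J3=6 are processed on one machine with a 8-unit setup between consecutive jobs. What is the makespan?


Makespan = Σ processing + (n-1) × setup
= (13 + 2 + 6) + (3-1)×8
= 21 + 16
= 37 time units


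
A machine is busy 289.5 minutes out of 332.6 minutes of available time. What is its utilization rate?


Utilization = busy / total × 100
= 289.5 / 332.6 × 100
= 87.0%


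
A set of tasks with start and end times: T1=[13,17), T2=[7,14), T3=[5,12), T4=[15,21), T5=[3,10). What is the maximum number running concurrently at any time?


Check each time point for overlaps:
  t=7: 3 tasks active (T2, T3, T5)
Max concurrent = 3


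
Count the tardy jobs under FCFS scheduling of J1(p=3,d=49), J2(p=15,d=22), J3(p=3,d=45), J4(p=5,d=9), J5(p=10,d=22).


Completion vs due date:
  J1: C=3, d=49 → on time
  J2: C=18, d=22 → on time
  J3: C=21, d=45 → on time
  J4: C=26, d=9 → TARDY
  J5: C=36, d=22 → TARDY
Tardy jobs: J4, J5
Count = 2


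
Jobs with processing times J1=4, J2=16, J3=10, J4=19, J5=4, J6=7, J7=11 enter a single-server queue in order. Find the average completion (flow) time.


Completion times:
  J1: completes at 4
  J2: completes at 20
  J3: completes at 30
  J4: completes at 49
  J5: completes at 53
  J6: completes at 60
  J7: completes at 71
Sum = 287
Average = 287/7
= 41.00


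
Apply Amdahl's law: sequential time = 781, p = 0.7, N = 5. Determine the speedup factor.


Amdahl's law: T_p = T × ((1-p) + p/N)
= 781 × ((1-0.7) + 0.7/5)
= 781 × (0.30 + 0.1400)
= 781 × 0.4400
= 343.64
Speedup = 781/343.64
= 2.27×


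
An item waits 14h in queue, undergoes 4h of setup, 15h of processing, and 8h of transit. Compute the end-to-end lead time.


Lead time = queue + setup + processing + transit
= 14 + 4 + 15 + 8
= 41 hours


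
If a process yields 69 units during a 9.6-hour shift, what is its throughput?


Throughput = units / time
= 69 / 9.6
= 7.2 units/hour


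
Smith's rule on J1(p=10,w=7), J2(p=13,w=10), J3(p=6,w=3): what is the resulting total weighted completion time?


WSPT order (by p/w): J2 → J1 → J3
  J2: C=13, w·C=10×13=130
  J1: C=23, w·C=7×23=161
  J3: C=29, w·C=3×29=87
Σ w·C = 378
= 378


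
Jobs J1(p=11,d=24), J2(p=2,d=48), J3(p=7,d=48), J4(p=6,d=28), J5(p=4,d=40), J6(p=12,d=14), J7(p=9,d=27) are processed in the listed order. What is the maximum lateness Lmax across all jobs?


Lateness per job (L = C - d):
  J1: C=11, d=24, L=-13
  J2: C=13, d=48, L=-35
  J3: C=20, d=48, L=-28
  J4: C=26, d=28, L=-2
  J5: C=30, d=40, L=-10
  J6: C=42, d=14, L=28
  J7: C=51, d=27, L=24
Lmax = max(-13, -35, -28, -2, -10, 28, 24)
= 28


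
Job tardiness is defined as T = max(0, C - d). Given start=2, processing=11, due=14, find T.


Completion = start + processing = 2 + 11 = 13
Tardiness = max(0, C - d) = max(0, 13 - 14)
= max(0, -1)
= 0


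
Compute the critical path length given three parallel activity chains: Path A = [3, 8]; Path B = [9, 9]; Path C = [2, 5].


Path A: 3 + 8 = 11
Path B: 9 + 9 = 18
Path C: 2 + 5 = 7
Critical path = longest = max(11, 18, 7)
= 18 (Path B)


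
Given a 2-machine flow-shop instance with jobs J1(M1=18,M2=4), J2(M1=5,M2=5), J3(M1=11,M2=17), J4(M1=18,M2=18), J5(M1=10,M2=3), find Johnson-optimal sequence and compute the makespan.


Johnson's rule:
Group 1 (M1≤M2, sort by M1): ['J2', 'J3', 'J4']
Group 2 (M1>M2, sort desc M2): ['J1', 'J5']
Sequence: J2 → J3 → J4 → J1 → J5
Makespan calculation:
  J2: M1 done=5, M2 done=10
  J3: M1 done=16, M2 done=33
  J4: M1 done=34, M2 done=52
  J1: M1 done=52, M2 done=56
  J5: M1 done=62, M2 done=65
= Sequence: J2 → J3 → J4 → J1 → J5, Makespan: 65


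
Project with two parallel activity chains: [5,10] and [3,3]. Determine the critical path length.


Path A: 5 + 10 = 15
Path B: 3 + 3 = 6
Critical path = longest = max(15, 6)
= 15 (Path A)


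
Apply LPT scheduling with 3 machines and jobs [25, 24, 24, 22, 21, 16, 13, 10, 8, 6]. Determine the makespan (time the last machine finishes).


Jobs (LPT sorted): [25, 24, 24, 22, 21, 16, 13, 10, 8, 6]
Machines: 3
  J=25 → Machine 1 (load: 0+25=25)
  J=24 → Machine 2 (load: 0+24=24)
  J=24 → Machine 3 (load: 0+24=24)
  J=22 → Machine 2 (load: 24+22=46)
  J=21 → Machine 3 (load: 24+21=45)
  J=16 → Machine 1 (load: 25+16=41)
  J=13 → Machine 1 (load: 41+13=54)
  J=10 → Machine 3 (load: 45+10=55)
  J=8 → Machine 2 (load: 46+8=54)
  J=6 → Machine 1 (load: 54+6=60)
Machine loads: [60, 54, 55]
Makespan = max = 60 time units


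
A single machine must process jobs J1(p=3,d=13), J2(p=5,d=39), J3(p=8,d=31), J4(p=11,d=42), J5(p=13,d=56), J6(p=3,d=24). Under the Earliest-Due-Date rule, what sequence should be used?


EDD: sort by earliest due date
  J1: d=13, p=3
  J6: d=24, p=3
  J3: d=31, p=8
  J2: d=39, p=5
  J4: d=42, p=11
  J5: d=56, p=13
Order: J1 → J6 → J3 → J2 → J4 → J5


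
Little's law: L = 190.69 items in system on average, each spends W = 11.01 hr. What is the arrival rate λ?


Little's law: L = λW → λ = L / W
= 190.69 / 11.01
= 17.32 per hour


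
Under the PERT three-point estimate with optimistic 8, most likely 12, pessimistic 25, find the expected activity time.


te = (o + 4m + p) / 6
= (8 + 4×12 + 25) / 6
= (8 + 48 + 25) / 6
= 81 / 6
= 13.50


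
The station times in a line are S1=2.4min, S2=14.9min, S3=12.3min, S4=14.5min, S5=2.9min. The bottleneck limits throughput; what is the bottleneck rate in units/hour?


Bottleneck = longest station time
Station times: [2.4, 14.9, 12.3, 14.5, 2.9]
Max = 14.9 min
Rate = 60 / 14.9
= 4.03 units/hour (bottleneck: 14.9min)


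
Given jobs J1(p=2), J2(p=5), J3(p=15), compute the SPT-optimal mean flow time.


SPT order: J1 → J2 → J3
Completion times:
  J1: C=2
  J2: C=7
  J3: C=22
Sum = 31, n = 3
Mean flow = 31/3
= 10.33


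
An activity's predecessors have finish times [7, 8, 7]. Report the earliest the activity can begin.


ES = max of all predecessor completion times
Predecessors: [7, 8, 7]
ES = max(7, 8, 7)
= 8


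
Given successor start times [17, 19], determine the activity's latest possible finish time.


LF = min of all successor start times
Successors start at: [17, 19]
LF = min(17, 19)
= 17


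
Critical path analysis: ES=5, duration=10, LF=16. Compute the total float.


EF = ES + duration = 5 + 10 = 15
LS = LF - duration = 16 - 10 = 6
Total Float = LF - EF = 16 - 15
(or LS - ES = 6 - 5)
= 1


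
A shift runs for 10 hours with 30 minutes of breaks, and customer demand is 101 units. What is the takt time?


Available = 10×60 - 30 = 570 min
Takt time = 570 / 101
= 5.64 min/unit


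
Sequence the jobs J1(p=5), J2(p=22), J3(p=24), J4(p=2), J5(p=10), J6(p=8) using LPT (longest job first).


LPT: sort by longest processing time first
  J3: p=24
  J2: p=22
  J5: p=10
  J6: p=8
  J1: p=5
  J4: p=2
Order: J3 → J2 → J5 → J6 → J1 → J4


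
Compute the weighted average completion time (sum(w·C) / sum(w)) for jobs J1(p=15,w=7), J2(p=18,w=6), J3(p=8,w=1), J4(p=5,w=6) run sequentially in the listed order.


Completion times:
  J1: C=15, w×C=7×15=105
  J2: C=33, w×C=6×33=198
  J3: C=41, w×C=1×41=41
  J4: C=46, w×C=6×46=276
Sum w×C = 620
Sum w = 20
Weighted avg = 620/20
= 31.00


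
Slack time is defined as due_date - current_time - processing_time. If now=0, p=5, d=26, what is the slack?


Slack = due - current_time - processing
= 26 - 0 - 5
= 21


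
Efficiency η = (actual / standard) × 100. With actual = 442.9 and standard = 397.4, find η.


Efficiency = (actual / standard) × 100
= (442.9 / 397.4) × 100
= 111.4%


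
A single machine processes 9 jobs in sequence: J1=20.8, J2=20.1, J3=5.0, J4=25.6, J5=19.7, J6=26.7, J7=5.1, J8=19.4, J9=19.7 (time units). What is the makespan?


Sequential makespan: sum all processing times
= 20.8 + 20.1 + 5.0 + 25.6 + 19.7 + 26.7 + 5.1 + 19.4 + 19.7
= 162.1 time units


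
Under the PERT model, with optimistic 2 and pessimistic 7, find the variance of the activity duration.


σ² = ((p - o) / 6)² = (p - o)² / 36
= (7 - 2)² / 36
= 5² / 36
= 25 / 36
= 0.6944


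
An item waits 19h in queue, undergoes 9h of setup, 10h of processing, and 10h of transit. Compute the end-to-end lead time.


Lead time = queue + setup + processing + transit
= 19 + 9 + 10 + 10
= 48 hours


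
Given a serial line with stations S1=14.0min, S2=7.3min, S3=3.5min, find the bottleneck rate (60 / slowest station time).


Bottleneck = longest station time
Station times: [14.0, 7.3, 3.5]
Max = 14.0 min
Rate = 60 / 14.0
= 4.29 units/hour (bottleneck: 14.0min)


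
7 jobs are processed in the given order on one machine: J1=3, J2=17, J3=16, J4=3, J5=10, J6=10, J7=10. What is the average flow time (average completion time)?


Completion times:
  J1: completes at 3
  J2: completes at 20
  J3: completes at 36
  J4: completes at 39
  J5: completes at 49
  J6: completes at 59
  J7: completes at 69
Sum = 275
Average = 275/7
= 39.29


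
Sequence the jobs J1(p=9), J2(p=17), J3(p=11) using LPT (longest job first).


LPT: sort by longest processing time first
  J2: p=17
  J3: p=11
  J1: p=9
Order: J2 → J3 → J1


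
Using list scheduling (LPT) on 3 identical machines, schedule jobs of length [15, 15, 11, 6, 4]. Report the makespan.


Jobs (LPT sorted): [15, 15, 11, 6, 4]
Machines: 3
  J=15 → Machine 1 (load: 0+15=15)
  J=15 → Machine 2 (load: 0+15=15)
  J=11 → Machine 3 (load: 0+11=11)
  J=6 → Machine 3 (load: 11+6=17)
  J=4 → Machine 1 (load: 15+4=19)
Machine loads: [19, 15, 17]
Makespan = max = 19 time units


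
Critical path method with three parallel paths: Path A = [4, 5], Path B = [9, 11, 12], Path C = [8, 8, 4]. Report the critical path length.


Path A: 4 + 5 = 9
Path B: 9 + 11 + 12 = 32
Path C: 8 + 8 + 4 = 20
Critical path = longest = max(9, 32, 20)
= 32 (Path B)


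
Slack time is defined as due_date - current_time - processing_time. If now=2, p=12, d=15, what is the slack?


Slack = due - current_time - processing
= 15 - 2 - 12
= 1


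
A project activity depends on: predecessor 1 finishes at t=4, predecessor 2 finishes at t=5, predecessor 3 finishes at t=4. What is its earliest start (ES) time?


ES = max of all predecessor completion times
Predecessors: [4, 5, 4]
ES = max(4, 5, 4)
= 5


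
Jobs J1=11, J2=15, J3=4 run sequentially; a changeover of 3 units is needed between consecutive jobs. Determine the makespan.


Makespan = Σ processing + (n-1) × setup
= (11 + 15 + 4) + (3-1)×3
= 30 + 6
= 36 time units


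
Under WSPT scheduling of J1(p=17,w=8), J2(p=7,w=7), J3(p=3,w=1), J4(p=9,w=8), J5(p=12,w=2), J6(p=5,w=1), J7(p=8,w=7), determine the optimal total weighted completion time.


WSPT order (by p/w): J2 → J4 → J7 → J1 → J3 → J6 → J5
  J2: C=7, w·C=7×7=49
  J4: C=16, w·C=8×16=128
  J7: C=24, w·C=7×24=168
  J1: C=41, w·C=8×41=328
  J3: C=44, w·C=1×44=44
  J6: C=49, w·C=1×49=49
  J5: C=61, w·C=2×61=122
Σ w·C = 888
= 888


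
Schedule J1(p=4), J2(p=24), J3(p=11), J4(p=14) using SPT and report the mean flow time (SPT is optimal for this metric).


SPT order: J1 → J3 → J4 → J2
Completion times:
  J1: C=4
  J3: C=15
  J4: C=29
  J2: C=53
Sum = 101, n = 4
Mean flow = 101/4
= 25.25


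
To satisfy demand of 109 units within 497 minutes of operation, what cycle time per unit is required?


Cycle time = available time / demand
= 497 / 109
= 4.56 min/unit


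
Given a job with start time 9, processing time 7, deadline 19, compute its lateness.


Completion = 9 + 7 = 16
Lateness = C - d = 16 - 19
= -3


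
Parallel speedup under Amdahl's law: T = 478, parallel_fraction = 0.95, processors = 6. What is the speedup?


Amdahl's law: T_p = T × ((1-p) + p/N)
= 478 × ((1-0.95) + 0.95/6)
= 478 × (0.05 + 0.1583)
= 478 × 0.2083
= 99.58
Speedup = 478/99.58
= 4.80×


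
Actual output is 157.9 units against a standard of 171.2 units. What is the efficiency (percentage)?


Efficiency = (actual / standard) × 100
= (157.9 / 171.2) × 100
= 92.2%


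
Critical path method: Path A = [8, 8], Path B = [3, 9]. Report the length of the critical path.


Path A: 8 + 8 = 16
Path B: 3 + 9 = 12
Critical path = longest = max(16, 12)
= 16 (Path A)


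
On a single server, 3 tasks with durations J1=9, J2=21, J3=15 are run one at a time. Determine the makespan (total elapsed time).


Sequential makespan: sum all processing times
= 9 + 21 + 15
= 45 time units


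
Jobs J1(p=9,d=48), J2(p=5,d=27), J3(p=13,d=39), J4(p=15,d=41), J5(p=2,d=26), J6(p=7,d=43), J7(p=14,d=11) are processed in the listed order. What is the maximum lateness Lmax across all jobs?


Lateness per job (L = C - d):
  J1: C=9, d=48, L=-39
  J2: C=14, d=27, L=-13
  J3: C=27, d=39, L=-12
  J4: C=42, d=41, L=1
  J5: C=44, d=26, L=18
  J6: C=51, d=43, L=8
  J7: C=65, d=11, L=54
Lmax = max(-39, -13, -12, 1, 18, 8, 54)
= 54


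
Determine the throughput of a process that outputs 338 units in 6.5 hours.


Throughput = units / time
= 338 / 6.5
= 52.0 units/hour


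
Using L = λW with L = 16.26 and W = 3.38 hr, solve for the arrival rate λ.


Little's law: L = λW → λ = L / W
= 16.26 / 3.38
= 4.81 per hour


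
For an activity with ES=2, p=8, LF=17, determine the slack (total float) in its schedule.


EF = ES + duration = 2 + 8 = 10
LS = LF - duration = 17 - 8 = 9
Total Float = LF - EF = 17 - 10
(or LS - ES = 9 - 2)
= 7


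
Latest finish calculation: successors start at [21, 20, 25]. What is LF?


LF = min of all successor start times
Successors start at: [21, 20, 25]
LF = min(21, 20, 25)
= 20


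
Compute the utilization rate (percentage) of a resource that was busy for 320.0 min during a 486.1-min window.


Utilization = busy / total × 100
= 320.0 / 486.1 × 100
= 65.8%


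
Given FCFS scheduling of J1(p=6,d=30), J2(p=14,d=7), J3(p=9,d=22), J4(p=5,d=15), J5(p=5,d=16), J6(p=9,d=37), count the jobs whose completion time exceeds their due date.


Completion vs due date:
  J1: C=6, d=30 → on time
  J2: C=20, d=7 → TARDY
  J3: C=29, d=22 → TARDY
  J4: C=34, d=15 → TARDY
  J5: C=39, d=16 → TARDY
  J6: C=48, d=37 → TARDY
Tardy jobs: J2, J3, J4, J5, J6
Count = 5


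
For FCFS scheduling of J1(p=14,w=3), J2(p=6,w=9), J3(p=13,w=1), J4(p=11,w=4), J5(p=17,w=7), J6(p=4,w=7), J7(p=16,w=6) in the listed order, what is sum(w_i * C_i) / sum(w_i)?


Completion times:
  J1: C=14, w×C=3×14=42
  J2: C=20, w×C=9×20=180
  J3: C=33, w×C=1×33=33
  J4: C=44, w×C=4×44=176
  J5: C=61, w×C=7×61=427
  J6: C=65, w×C=7×65=455
  J7: C=81, w×C=6×81=486
Sum w×C = 1799
Sum w = 37
Weighted avg = 1799/37
= 48.62


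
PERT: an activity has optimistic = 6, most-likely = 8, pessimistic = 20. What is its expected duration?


te = (o + 4m + p) / 6
= (6 + 4×8 + 20) / 6
= (6 + 32 + 20) / 6
= 58 / 6
= 9.67


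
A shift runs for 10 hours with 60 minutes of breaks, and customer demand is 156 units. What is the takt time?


Available = 10×60 - 60 = 540 min
Takt time = 540 / 156
= 3.46 min/unit


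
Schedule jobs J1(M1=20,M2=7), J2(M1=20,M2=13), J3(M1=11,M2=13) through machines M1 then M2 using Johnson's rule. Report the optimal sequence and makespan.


Johnson's rule:
Group 1 (M1≤M2, sort by M1): ['J3']
Group 2 (M1>M2, sort desc M2): ['J2', 'J1']
Sequence: J3 → J2 → J1
Makespan calculation:
  J3: M1 done=11, M2 done=24
  J2: M1 done=31, M2 done=44
  J1: M1 done=51, M2 done=58
= Sequence: J3 → J2 → J1, Makespan: 58


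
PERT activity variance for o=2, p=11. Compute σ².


σ² = ((p - o) / 6)² = (p - o)² / 36
= (11 - 2)² / 36
= 9² / 36
= 81 / 36
= 2.2500


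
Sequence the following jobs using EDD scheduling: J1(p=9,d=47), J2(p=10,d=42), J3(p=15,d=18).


EDD: sort by earliest due date
  J3: d=18, p=15
  J2: d=42, p=10
  J1: d=47, p=9
Order: J3 → J2 → J1


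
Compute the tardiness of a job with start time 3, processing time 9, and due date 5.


Completion = start + processing = 3 + 9 = 12
Tardiness = max(0, C - d) = max(0, 12 - 5)
= max(0, 7)
= 7


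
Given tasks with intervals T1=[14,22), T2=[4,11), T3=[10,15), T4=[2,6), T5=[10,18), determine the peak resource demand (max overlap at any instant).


Check each time point for overlaps:
  t=10: 3 tasks active (T2, T3, T5)
Max concurrent = 3


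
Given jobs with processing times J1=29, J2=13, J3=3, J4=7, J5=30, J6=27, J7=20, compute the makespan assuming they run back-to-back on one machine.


Sequential makespan: sum all processing times
= 29 + 13 + 3 + 7 + 30 + 27 + 20
= 129 time units


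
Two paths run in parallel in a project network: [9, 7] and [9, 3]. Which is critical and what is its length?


Path A: 9 + 7 = 16
Path B: 9 + 3 = 12
Critical path = longest = max(16, 12)
= 16 (Path A)


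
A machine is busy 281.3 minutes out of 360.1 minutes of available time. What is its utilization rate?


Utilization = busy / total × 100
= 281.3 / 360.1 × 100
= 78.1%


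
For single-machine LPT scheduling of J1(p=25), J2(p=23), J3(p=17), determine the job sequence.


LPT: sort by longest processing time first
  J1: p=25
  J2: p=23
  J3: p=17
Order: J1 → J2 → J3


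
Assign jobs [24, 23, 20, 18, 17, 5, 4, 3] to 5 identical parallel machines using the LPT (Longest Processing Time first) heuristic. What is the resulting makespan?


Jobs (LPT sorted): [24, 23, 20, 18, 17, 5, 4, 3]
Machines: 5
  J=24 → Machine 1 (load: 0+24=24)
  J=23 → Machine 2 (load: 0+23=23)
  J=20 → Machine 3 (load: 0+20=20)
  J=18 → Machine 4 (load: 0+18=18)
  J=17 → Machine 5 (load: 0+17=17)
  J=5 → Machine 5 (load: 17+5=22)
  J=4 → Machine 4 (load: 18+4=22)
  J=3 → Machine 3 (load: 20+3=23)
Machine loads: [24, 23, 23, 22, 22]
Makespan = max = 24 time units


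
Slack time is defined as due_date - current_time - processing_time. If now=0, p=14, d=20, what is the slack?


Slack = due - current_time - processing
= 20 - 0 - 14
= 6


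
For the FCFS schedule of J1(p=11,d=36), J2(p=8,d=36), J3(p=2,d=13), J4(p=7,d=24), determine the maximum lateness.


Lateness per job (L = C - d):
  J1: C=11, d=36, L=-25
  J2: C=19, d=36, L=-17
  J3: C=21, d=13, L=8
  J4: C=28, d=24, L=4
Lmax = max(-25, -17, 8, 4)
= 8


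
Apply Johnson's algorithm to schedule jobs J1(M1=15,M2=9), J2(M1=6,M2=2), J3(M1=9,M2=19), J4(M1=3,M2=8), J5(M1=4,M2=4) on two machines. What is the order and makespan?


Johnson's rule:
Group 1 (M1≤M2, sort by M1): ['J4', 'J5', 'J3']
Group 2 (M1>M2, sort desc M2): ['J1', 'J2']
Sequence: J4 → J5 → J3 → J1 → J2
Makespan calculation:
  J4: M1 done=3, M2 done=11
  J5: M1 done=7, M2 done=15
  J3: M1 done=16, M2 done=35
  J1: M1 done=31, M2 done=44
  J2: M1 done=37, M2 done=46
= Sequence: J4 → J5 → J3 → J1 → J2, Makespan: 46


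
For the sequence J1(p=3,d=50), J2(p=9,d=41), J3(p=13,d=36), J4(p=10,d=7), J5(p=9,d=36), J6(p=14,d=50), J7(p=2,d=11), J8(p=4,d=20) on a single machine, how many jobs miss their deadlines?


Completion vs due date:
  J1: C=3, d=50 → on time
  J2: C=12, d=41 → on time
  J3: C=25, d=36 → on time
  J4: C=35, d=7 → TARDY
  J5: C=44, d=36 → TARDY
  J6: C=58, d=50 → TARDY
  J7: C=60, d=11 → TARDY
  J8: C=64, d=20 → TARDY
Tardy jobs: J4, J5, J6, J7, J8
Count = 5


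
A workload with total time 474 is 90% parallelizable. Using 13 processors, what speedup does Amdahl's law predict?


Amdahl's law: T_p = T × ((1-p) + p/N)
= 474 × ((1-0.9) + 0.9/13)
= 474 × (0.10 + 0.0692)
= 474 × 0.1692
= 80.22
Speedup = 474/80.22
= 5.91×


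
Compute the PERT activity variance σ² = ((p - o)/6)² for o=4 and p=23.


σ² = ((p - o) / 6)² = (p - o)² / 36
= (23 - 4)² / 36
= 19² / 36
= 361 / 36
= 10.0278


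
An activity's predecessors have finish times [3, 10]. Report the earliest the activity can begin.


ES = max of all predecessor completion times
Predecessors: [3, 10]
ES = max(3, 10)
= 10


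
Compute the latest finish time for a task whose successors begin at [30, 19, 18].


LF = min of all successor start times
Successors start at: [30, 19, 18]
LF = min(30, 19, 18)
= 18


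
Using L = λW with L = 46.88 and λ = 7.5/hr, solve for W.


Little's law: L = λW → W = L / λ
= 46.88 / 7.5
= 6.25 hours


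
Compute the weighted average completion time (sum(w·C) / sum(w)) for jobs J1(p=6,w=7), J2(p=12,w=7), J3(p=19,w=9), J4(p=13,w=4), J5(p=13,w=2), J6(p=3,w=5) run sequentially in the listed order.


Completion times:
  J1: C=6, w×C=7×6=42
  J2: C=18, w×C=7×18=126
  J3: C=37, w×C=9×37=333
  J4: C=50, w×C=4×50=200
  J5: C=63, w×C=2×63=126
  J6: C=66, w×C=5×66=330
Sum w×C = 1157
Sum w = 34
Weighted avg = 1157/34
= 34.03


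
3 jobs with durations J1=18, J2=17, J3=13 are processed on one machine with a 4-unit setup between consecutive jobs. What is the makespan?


Makespan = Σ processing + (n-1) × setup
= (18 + 17 + 13) + (3-1)×4
= 48 + 8
= 56 time units


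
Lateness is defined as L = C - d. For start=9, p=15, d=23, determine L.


Completion = 9 + 15 = 24
Lateness = C - d = 24 - 23
= 1


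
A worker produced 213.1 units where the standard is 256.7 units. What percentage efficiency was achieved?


Efficiency = (actual / standard) × 100
= (213.1 / 256.7) × 100
= 83.0%


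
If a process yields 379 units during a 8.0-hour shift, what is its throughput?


Throughput = units / time
= 379 / 8.0
= 47.4 units/hour


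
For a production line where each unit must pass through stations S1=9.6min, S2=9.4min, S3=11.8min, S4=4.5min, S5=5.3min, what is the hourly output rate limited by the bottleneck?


Bottleneck = longest station time
Station times: [9.6, 9.4, 11.8, 4.5, 5.3]
Max = 11.8 min
Rate = 60 / 11.8
= 5.08 units/hour (bottleneck: 11.8min)


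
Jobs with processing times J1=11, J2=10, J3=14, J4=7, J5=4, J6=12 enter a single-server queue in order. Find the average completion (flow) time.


Completion times:
  J1: completes at 11
  J2: completes at 21
  J3: completes at 35
  J4: completes at 42
  J5: completes at 46
  J6: completes at 58
Sum = 213
Average = 213/6
= 35.50


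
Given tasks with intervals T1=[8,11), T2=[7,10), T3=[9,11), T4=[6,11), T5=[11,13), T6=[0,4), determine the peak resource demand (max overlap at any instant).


Check each time point for overlaps:
  t=9: 4 tasks active (T1, T2, T3, T4)
Max concurrent = 4


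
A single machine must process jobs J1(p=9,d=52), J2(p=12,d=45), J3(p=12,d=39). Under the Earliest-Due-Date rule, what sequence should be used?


EDD: sort by earliest due date
  J3: d=39, p=12
  J2: d=45, p=12
  J1: d=52, p=9
Order: J3 → J2 → J1


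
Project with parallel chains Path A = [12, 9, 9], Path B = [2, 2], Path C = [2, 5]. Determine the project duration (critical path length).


Path A: 12 + 9 + 9 = 30
Path B: 2 + 2 = 4
Path C: 2 + 5 = 7
Critical path = longest = max(30, 4, 7)
= 30 (Path A)


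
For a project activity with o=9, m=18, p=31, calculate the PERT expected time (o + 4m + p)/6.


te = (o + 4m + p) / 6
= (9 + 4×18 + 31) / 6
= (9 + 72 + 31) / 6
= 112 / 6
= 18.67


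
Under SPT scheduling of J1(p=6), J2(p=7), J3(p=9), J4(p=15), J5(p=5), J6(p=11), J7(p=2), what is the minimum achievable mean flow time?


SPT order: J7 → J5 → J1 → J2 → J3 → J6 → J4
Completion times:
  J7: C=2
  J5: C=7
  J1: C=13
  J2: C=20
  J3: C=29
  J6: C=40
  J4: C=55
Sum = 166, n = 7
Mean flow = 166/7
= 23.71


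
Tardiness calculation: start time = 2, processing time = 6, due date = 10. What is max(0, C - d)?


Completion = start + processing = 2 + 6 = 8
Tardiness = max(0, C - d) = max(0, 8 - 10)
= max(0, -2)
= 0


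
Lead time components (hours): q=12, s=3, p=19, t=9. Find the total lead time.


Lead time = queue + setup + processing + transit
= 12 + 3 + 19 + 9
= 43 hours


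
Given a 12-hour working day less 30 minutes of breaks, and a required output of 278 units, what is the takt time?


Available = 12×60 - 30 = 690 min
Takt time = 690 / 278
= 2.48 min/unit


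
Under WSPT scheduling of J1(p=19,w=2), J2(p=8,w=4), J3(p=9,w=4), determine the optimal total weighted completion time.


WSPT order (by p/w): J2 → J3 → J1
  J2: C=8, w·C=4×8=32
  J3: C=17, w·C=4×17=68
  J1: C=36, w·C=2×36=72
Σ w·C = 172
= 172


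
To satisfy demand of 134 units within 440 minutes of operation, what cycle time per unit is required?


Cycle time = available time / demand
= 440 / 134
= 3.28 min/unit


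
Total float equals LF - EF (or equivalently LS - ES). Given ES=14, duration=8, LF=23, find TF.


EF = ES + duration = 14 + 8 = 22
LS = LF - duration = 23 - 8 = 15
Total Float = LF - EF = 23 - 22
(or LS - ES = 15 - 14)
= 1


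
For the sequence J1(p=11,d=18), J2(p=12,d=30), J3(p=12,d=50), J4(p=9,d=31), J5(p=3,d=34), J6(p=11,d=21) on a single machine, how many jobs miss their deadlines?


Completion vs due date:
  J1: C=11, d=18 → on time
  J2: C=23, d=30 → on time
  J3: C=35, d=50 → on time
  J4: C=44, d=31 → TARDY
  J5: C=47, d=34 → TARDY
  J6: C=58, d=21 → TARDY
Tardy jobs: J4, J5, J6
Count = 3


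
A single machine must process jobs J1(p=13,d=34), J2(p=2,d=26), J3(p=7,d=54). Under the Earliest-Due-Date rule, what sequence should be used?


EDD: sort by earliest due date
  J2: d=26, p=2
  J1: d=34, p=13
  J3: d=54, p=7
Order: J2 → J1 → J3


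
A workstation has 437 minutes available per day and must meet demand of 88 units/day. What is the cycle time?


Cycle time = available time / demand
= 437 / 88
= 4.97 min/unit


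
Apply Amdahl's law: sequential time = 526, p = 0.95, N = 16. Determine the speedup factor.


Amdahl's law: T_p = T × ((1-p) + p/N)
= 526 × ((1-0.95) + 0.95/16)
= 526 × (0.05 + 0.0594)
= 526 × 0.1094
= 57.53
Speedup = 526/57.53
= 9.14×


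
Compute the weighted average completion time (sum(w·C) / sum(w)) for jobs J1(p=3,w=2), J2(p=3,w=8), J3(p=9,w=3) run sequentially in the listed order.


Completion times:
  J1: C=3, w×C=2×3=6
  J2: C=6, w×C=8×6=48
  J3: C=15, w×C=3×15=45
Sum w×C = 99
Sum w = 13
Weighted avg = 99/13
= 7.62


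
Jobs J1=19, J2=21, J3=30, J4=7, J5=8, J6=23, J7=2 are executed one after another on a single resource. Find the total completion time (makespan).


Sequential makespan: sum all processing times
= 19 + 21 + 30 + 7 + 8 + 23 + 2
= 110 time units


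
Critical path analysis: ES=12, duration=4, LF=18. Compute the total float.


EF = ES + duration = 12 + 4 = 16
LS = LF - duration = 18 - 4 = 14
Total Float = LF - EF = 18 - 16
(or LS - ES = 14 - 12)
= 2


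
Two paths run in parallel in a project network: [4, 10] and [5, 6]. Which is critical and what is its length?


Path A: 4 + 10 = 14
Path B: 5 + 6 = 11
Critical path = longest = max(14, 11)
= 14 (Path A)


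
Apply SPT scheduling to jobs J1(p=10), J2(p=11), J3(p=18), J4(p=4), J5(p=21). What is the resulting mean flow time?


SPT order: J4 → J1 → J2 → J3 → J5
Completion times:
  J4: C=4
  J1: C=14
  J2: C=25
  J3: C=43
  J5: C=64
Sum = 150, n = 5
Mean flow = 150/5
= 30.00


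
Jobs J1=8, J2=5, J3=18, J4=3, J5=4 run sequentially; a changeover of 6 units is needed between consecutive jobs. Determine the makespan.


Makespan = Σ processing + (n-1) × setup
= (8 + 5 + 18 + 3 + 4) + (5-1)×6
= 38 + 24
= 62 time units


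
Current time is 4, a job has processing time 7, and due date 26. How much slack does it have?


Slack = due - current_time - processing
= 26 - 4 - 7
= 15


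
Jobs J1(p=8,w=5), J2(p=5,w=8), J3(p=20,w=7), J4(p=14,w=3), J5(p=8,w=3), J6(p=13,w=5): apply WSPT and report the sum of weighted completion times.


WSPT order (by p/w): J2 → J1 → J6 → J5 → J3 → J4
  J2: C=5, w·C=8×5=40
  J1: C=13, w·C=5×13=65
  J6: C=26, w·C=5×26=130
  J5: C=34, w·C=3×34=102
  J3: C=54, w·C=7×54=378
  J4: C=68, w·C=3×68=204
Σ w·C = 919
= 919


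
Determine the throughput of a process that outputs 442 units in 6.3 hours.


Throughput = units / time
= 442 / 6.3
= 70.2 units/hour


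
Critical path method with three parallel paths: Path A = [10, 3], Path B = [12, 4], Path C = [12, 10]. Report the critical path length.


Path A: 10 + 3 = 13
Path B: 12 + 4 = 16
Path C: 12 + 10 = 22
Critical path = longest = max(13, 16, 22)
= 22 (Path C)


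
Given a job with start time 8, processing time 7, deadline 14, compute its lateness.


Completion = 8 + 7 = 15
Lateness = C - d = 15 - 14
= 1


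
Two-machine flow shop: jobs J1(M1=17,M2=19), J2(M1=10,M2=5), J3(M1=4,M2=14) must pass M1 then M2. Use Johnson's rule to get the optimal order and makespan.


Johnson's rule:
Group 1 (M1≤M2, sort by M1): ['J3', 'J1']
Group 2 (M1>M2, sort desc M2): ['J2']
Sequence: J3 → J1 → J2
Makespan calculation:
  J3: M1 done=4, M2 done=18
  J1: M1 done=21, M2 done=40
  J2: M1 done=31, M2 done=45
= Sequence: J3 → J1 → J2, Makespan: 45
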